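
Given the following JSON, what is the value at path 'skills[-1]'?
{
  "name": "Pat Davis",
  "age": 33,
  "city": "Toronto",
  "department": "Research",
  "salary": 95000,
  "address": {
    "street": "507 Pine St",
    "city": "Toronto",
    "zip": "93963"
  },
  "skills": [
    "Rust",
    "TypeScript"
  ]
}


Query: skills[-1]
Path: skills -> last element
Value: TypeScript

TypeScript


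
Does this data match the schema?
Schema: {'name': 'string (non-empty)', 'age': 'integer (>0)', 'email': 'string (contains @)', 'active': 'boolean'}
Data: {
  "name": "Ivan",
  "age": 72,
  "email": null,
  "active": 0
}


Validating each field against schema:
  name: OK (non-empty string)
  age: OK (positive integer)
  email: FAIL (null is not a string)
  active: FAIL (0 is not a boolean)

Result: INVALID (2 errors: email, active)

INVALID (2 errors: email, active)


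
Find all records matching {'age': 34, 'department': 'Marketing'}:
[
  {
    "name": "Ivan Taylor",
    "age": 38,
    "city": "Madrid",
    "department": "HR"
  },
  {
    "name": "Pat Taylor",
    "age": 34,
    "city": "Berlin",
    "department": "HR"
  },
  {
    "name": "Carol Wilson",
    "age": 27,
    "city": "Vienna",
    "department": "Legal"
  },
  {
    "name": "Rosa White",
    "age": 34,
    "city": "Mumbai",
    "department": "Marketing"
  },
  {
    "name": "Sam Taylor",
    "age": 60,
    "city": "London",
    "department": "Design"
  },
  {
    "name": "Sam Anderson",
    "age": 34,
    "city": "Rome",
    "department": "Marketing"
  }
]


Search criteria: {'age': 34, 'department': 'Marketing'}

Checking 6 records:
  Ivan Taylor: {age: 38, department: HR}
  Pat Taylor: {age: 34, department: HR}
  Carol Wilson: {age: 27, department: Legal}
  Rosa White: {age: 34, department: Marketing} <-- MATCH
  Sam Taylor: {age: 60, department: Design}
  Sam Anderson: {age: 34, department: Marketing} <-- MATCH

Matches: ["Rosa White", "Sam Anderson"]

["Rosa White", "Sam Anderson"]


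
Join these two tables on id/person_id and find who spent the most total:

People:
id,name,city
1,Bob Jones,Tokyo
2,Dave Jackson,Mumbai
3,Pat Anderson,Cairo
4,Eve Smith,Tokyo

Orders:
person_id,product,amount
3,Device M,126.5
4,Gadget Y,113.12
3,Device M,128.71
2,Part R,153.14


Join on: people.id = orders.person_id

Joined rows:
  Pat Anderson (Cairo) bought Device M for $126.5
  Eve Smith (Tokyo) bought Gadget Y for $113.12
  Pat Anderson (Cairo) bought Device M for $128.71
  Dave Jackson (Mumbai) bought Part R for $153.14

Total per person:
  Pat Anderson: $255.21
  Dave Jackson: $153.14
  Eve Smith: $113.12

Top spender: Pat Anderson ($255.21)

Pat Anderson ($255.21)


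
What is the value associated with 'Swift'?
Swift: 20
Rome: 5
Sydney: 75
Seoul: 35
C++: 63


Looking up key 'Swift'
Value: 20

20


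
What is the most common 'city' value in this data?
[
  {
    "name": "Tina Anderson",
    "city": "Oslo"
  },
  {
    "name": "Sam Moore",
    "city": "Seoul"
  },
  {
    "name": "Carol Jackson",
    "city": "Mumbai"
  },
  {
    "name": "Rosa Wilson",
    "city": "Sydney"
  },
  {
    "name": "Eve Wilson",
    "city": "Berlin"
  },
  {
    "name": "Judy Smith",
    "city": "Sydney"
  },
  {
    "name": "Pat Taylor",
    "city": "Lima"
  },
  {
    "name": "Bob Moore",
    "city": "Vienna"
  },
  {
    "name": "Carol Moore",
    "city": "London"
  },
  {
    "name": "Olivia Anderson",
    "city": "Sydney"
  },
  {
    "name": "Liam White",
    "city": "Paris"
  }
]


Counting 'city' values across 11 records:

  Sydney: 3 ###
  Oslo: 1 #
  Seoul: 1 #
  Mumbai: 1 #
  Berlin: 1 #
  Lima: 1 #
  Vienna: 1 #
  London: 1 #
  Paris: 1 #

Most common: Sydney (3 times)

Sydney (3 times)


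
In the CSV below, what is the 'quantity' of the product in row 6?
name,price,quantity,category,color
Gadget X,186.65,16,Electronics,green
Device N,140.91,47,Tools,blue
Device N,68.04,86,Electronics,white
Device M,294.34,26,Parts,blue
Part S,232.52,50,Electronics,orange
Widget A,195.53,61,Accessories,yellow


Query: Row 6 ('Widget A'), column 'quantity'
Value: 61

61


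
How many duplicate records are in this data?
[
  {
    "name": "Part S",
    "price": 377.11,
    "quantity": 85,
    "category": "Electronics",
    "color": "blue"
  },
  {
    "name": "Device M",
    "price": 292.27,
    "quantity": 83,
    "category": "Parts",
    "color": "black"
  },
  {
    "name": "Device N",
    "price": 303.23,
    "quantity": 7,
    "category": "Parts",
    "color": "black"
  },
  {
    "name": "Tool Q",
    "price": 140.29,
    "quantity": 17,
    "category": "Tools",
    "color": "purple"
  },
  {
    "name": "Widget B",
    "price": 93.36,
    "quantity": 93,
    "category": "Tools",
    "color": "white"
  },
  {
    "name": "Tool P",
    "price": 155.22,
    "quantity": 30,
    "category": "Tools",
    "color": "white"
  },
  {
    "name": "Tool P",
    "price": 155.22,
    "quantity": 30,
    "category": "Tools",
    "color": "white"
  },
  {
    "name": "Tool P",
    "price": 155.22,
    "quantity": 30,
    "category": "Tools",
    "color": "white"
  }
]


Checking 8 records for duplicates:

  Row 1: Part S ($377.11, qty 85)
  Row 2: Device M ($292.27, qty 83)
  Row 3: Device N ($303.23, qty 7)
  Row 4: Tool Q ($140.29, qty 17)
  Row 5: Widget B ($93.36, qty 93)
  Row 6: Tool P ($155.22, qty 30)
  Row 7: Tool P ($155.22, qty 30) <-- DUPLICATE
  Row 8: Tool P ($155.22, qty 30) <-- DUPLICATE

Duplicates found: 2
Unique records: 6

2 duplicates, 6 unique


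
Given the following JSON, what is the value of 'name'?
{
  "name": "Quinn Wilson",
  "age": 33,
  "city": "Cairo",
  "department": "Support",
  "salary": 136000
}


Looking up field 'name'
Value: Quinn Wilson

Quinn Wilson


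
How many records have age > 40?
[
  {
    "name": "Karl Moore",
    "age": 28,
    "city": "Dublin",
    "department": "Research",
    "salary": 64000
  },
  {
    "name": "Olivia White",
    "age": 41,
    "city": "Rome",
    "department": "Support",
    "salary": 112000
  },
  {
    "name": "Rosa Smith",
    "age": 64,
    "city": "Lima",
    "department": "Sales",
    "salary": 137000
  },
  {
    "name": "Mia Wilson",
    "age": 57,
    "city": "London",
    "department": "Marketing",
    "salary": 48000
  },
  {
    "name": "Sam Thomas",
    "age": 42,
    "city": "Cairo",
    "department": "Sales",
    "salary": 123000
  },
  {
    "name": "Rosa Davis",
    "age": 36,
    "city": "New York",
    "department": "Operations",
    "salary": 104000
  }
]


Data: 6 records
Condition: age > 40

Checking each record:
  Karl Moore: 28
  Olivia White: 41 MATCH
  Rosa Smith: 64 MATCH
  Mia Wilson: 57 MATCH
  Sam Thomas: 42 MATCH
  Rosa Davis: 36

Count: 4

4


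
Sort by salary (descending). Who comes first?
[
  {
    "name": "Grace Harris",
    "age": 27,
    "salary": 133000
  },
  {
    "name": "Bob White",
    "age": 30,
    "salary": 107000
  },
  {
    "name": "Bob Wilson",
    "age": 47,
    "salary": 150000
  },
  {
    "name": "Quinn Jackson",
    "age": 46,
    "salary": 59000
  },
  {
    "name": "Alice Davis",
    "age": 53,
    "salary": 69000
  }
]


Sort by: salary (descending)

Sorted order:
  1. Bob Wilson (salary = 150000)
  2. Grace Harris (salary = 133000)
  3. Bob White (salary = 107000)
  4. Alice Davis (salary = 69000)
  5. Quinn Jackson (salary = 59000)

First: Bob Wilson

Bob Wilson


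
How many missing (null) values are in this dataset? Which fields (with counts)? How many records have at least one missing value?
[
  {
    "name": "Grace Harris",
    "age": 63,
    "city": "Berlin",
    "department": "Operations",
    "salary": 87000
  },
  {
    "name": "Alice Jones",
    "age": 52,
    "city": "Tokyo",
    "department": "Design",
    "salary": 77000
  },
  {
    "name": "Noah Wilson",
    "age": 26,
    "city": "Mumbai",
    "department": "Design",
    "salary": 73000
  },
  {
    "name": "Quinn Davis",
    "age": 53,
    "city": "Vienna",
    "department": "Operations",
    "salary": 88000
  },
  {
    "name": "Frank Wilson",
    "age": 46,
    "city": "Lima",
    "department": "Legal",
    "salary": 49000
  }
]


Checking for missing (null) values in 5 records:

  Grace Harris: complete
  Alice Jones: complete
  Noah Wilson: complete
  Quinn Davis: complete
  Frank Wilson: complete

Per field:
  name: 0 missing
  age: 0 missing
  city: 0 missing
  department: 0 missing
  salary: 0 missing

Total missing values: 0
Records with any missing: 0

0 missing values (none); 0 incomplete records


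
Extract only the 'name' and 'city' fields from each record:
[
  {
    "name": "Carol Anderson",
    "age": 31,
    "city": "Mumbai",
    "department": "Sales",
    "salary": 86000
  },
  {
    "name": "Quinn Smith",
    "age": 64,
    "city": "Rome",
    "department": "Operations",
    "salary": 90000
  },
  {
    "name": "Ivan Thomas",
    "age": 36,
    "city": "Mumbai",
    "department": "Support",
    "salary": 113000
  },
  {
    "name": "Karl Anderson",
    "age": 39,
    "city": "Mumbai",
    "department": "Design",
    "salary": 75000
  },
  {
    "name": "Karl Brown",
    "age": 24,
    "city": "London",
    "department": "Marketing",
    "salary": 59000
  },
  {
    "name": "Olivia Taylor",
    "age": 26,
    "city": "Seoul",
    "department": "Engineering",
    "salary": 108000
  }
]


Original: 6 records with fields: name, age, city, department, salary
Keep: ['name', 'city']
Drop: ['age', 'department', 'salary']
Result: 6 records, 2 fields each

[
  {
    "name": "Carol Anderson",
    "city": "Mumbai"
  },
  {
    "name": "Quinn Smith",
    "city": "Rome"
  },
  {
    "name": "Ivan Thomas",
    "city": "Mumbai"
  },
  {
    "name": "Karl Anderson",
    "city": "Mumbai"
  },
  {
    "name": "Karl Brown",
    "city": "London"
  },
  {
    "name": "Olivia Taylor",
    "city": "Seoul"
  }
]


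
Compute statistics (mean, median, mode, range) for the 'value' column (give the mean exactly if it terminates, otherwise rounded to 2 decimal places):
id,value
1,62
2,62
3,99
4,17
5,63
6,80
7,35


Data: [62, 62, 99, 17, 63, 80, 35]
Count: 7
Sum: 418
Mean: 418/7 ≈ 59.71 (rounded to 2 decimal places)
Sorted: [17, 35, 62, 62, 63, 80, 99]
Median: 62.0
Mode: 62 (2 times)
Range: 99 - 17 = 82
Min: 17, Max: 99

mean≈59.71, median=62.0, mode=62, range=82


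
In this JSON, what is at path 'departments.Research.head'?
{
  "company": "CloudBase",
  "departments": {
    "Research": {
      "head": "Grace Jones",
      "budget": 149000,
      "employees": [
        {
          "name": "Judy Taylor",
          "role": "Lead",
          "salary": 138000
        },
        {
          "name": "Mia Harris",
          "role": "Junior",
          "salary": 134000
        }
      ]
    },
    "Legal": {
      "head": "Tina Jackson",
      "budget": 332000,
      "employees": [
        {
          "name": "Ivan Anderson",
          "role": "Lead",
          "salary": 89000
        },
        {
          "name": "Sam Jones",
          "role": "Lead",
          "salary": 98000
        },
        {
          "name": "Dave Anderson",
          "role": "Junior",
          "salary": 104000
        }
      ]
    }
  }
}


Path: departments.Research.head

Navigate:
  -> departments
  -> Research
  -> head = 'Grace Jones'

Grace Jones


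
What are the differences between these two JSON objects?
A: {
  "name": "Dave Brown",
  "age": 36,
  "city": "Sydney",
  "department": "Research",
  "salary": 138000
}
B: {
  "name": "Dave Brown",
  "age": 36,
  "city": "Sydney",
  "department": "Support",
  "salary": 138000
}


Comparing each field (in key order):
  name: same
  age: same
  city: same
  department: DIFFERENT
  salary: same
Differences:
  department: Research -> Support

1 field(s) changed

1 change: department


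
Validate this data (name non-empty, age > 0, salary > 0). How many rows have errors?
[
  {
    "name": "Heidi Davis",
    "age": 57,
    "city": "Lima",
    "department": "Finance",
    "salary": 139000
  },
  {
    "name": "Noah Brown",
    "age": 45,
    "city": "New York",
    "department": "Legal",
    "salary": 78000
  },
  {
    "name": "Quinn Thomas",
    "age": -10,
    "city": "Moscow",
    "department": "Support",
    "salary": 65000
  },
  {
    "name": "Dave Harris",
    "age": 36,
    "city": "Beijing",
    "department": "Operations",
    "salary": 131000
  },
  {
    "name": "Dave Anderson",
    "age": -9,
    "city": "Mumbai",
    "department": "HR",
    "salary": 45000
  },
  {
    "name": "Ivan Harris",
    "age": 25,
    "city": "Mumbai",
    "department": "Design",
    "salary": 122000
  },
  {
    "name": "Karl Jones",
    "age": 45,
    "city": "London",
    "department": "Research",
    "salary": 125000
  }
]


Validating 7 records:
Rules: name non-empty, age > 0, salary > 0

  Row 1 (Heidi Davis): OK
  Row 2 (Noah Brown): OK
  Row 3 (Quinn Thomas): negative age: -10
  Row 4 (Dave Harris): OK
  Row 5 (Dave Anderson): negative age: -9
  Row 6 (Ivan Harris): OK
  Row 7 (Karl Jones): OK

Total errors: 2

2 errors


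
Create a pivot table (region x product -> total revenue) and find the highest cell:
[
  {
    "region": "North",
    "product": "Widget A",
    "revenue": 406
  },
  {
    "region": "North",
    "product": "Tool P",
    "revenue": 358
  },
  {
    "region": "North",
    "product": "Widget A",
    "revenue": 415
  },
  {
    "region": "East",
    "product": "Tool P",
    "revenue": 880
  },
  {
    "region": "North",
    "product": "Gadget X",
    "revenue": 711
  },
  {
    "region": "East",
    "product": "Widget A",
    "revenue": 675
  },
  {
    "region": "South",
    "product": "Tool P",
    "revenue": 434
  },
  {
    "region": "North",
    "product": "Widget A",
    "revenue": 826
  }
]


Pivot: region (rows) x product (columns) -> total revenue

     Gadget X      Tool P        Widget A    
East             0           880           675  
North          711           358          1647  
South            0           434             0  

Highest: North / Widget A = $1647

North / Widget A = $1647


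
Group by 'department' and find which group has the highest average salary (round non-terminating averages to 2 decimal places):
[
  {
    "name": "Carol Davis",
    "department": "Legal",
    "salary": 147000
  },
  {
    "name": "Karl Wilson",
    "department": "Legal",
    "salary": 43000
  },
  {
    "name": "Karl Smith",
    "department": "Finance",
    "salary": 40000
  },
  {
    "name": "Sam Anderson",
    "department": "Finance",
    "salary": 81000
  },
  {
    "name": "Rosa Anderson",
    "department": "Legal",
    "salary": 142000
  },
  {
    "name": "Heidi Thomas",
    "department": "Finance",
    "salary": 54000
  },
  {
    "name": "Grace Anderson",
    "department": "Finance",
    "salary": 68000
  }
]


Group by: department

Groups:
  Finance: 4 people, avg salary = 243000/4 = $60750
  Legal: 3 people, avg salary = 332000/3 ≈ $110666.67

Highest average salary: Legal (≈$110666.67)

Legal (≈$110666.67)


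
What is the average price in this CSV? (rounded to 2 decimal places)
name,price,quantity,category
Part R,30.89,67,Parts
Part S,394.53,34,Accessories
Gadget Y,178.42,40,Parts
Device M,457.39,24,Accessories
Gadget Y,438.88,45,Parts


Computing average price:
Values: [30.89, 394.53, 178.42, 457.39, 438.88]
Sum = 1500.11
Count = 5
Average = 1500.11/5 = 300.022 exactly -> 300.02 (rounded half-up to 2 decimal places)

300.02


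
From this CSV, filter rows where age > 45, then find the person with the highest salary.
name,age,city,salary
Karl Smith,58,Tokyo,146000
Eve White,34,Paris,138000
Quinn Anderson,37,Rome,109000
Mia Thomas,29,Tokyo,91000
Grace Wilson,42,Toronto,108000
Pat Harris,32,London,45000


Filter: age > 45
Sort by: salary (descending)

Filtered records (1):
  Karl Smith, age 58, salary $146000

Highest salary: Karl Smith ($146000)

Karl Smith


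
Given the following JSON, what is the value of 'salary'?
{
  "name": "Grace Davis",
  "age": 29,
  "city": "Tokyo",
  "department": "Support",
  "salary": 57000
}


Looking up field 'salary'
Value: 57000

57000


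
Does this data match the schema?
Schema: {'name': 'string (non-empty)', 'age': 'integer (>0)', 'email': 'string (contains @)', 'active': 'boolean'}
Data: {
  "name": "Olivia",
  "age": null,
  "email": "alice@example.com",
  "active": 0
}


Validating each field against schema:
  name: OK (non-empty string)
  age: FAIL (null is not an integer)
  email: OK (string with @)
  active: FAIL (0 is not a boolean)

Result: INVALID (2 errors: age, active)

INVALID (2 errors: age, active)


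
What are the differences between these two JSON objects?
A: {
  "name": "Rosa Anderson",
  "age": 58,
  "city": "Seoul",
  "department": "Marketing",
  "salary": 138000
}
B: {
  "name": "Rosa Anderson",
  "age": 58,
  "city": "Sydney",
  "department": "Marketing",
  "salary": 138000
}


Comparing each field (in key order):
  name: same
  age: same
  city: DIFFERENT
  department: same
  salary: same
Differences:
  city: Seoul -> Sydney

1 field(s) changed

1 change: city


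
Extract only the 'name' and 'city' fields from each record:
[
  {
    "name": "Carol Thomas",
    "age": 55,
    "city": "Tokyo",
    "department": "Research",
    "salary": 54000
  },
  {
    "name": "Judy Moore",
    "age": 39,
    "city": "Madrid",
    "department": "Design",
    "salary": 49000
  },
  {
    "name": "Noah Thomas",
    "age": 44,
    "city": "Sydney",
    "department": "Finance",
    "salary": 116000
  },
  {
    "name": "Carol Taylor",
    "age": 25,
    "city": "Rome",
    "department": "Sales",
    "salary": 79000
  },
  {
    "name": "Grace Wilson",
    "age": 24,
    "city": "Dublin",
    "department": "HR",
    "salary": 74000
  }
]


Original: 5 records with fields: name, age, city, department, salary
Keep: ['name', 'city']
Drop: ['age', 'department', 'salary']
Result: 5 records, 2 fields each

[
  {
    "name": "Carol Thomas",
    "city": "Tokyo"
  },
  {
    "name": "Judy Moore",
    "city": "Madrid"
  },
  {
    "name": "Noah Thomas",
    "city": "Sydney"
  },
  {
    "name": "Carol Taylor",
    "city": "Rome"
  },
  {
    "name": "Grace Wilson",
    "city": "Dublin"
  }
]


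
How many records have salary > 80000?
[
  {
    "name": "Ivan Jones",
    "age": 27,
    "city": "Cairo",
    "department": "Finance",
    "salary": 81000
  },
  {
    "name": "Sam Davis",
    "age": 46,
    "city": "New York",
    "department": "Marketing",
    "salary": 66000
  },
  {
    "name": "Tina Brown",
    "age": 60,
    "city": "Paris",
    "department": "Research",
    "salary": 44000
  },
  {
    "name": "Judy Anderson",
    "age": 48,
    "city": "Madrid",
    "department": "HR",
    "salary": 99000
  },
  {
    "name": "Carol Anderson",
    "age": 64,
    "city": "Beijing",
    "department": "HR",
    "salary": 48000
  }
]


Data: 5 records
Condition: salary > 80000

Checking each record:
  Ivan Jones: 81000 MATCH
  Sam Davis: 66000
  Tina Brown: 44000
  Judy Anderson: 99000 MATCH
  Carol Anderson: 48000

Count: 2

2


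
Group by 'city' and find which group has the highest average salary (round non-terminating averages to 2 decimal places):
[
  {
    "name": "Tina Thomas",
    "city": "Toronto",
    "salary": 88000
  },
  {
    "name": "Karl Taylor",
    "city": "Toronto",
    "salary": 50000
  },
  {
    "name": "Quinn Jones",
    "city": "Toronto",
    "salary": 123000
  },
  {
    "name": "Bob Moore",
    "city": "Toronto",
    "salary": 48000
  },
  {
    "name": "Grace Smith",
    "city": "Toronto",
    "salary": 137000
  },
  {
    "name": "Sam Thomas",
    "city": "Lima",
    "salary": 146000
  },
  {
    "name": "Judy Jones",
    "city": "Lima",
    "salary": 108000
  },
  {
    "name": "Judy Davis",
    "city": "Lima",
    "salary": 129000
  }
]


Group by: city

Groups:
  Lima: 3 people, avg salary = 383000/3 ≈ $127666.67
  Toronto: 5 people, avg salary = 446000/5 = $89200

Highest average salary: Lima (≈$127666.67)

Lima (≈$127666.67)


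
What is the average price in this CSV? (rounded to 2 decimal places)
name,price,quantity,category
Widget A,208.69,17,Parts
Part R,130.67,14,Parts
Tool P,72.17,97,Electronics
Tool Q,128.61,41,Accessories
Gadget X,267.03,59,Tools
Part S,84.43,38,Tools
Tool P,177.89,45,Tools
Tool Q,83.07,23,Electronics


Computing average price:
Values: [208.69, 130.67, 72.17, 128.61, 267.03, 84.43, 177.89, 83.07]
Sum = 1152.56
Count = 8
Average = 1152.56/8 = 144.07

144.07


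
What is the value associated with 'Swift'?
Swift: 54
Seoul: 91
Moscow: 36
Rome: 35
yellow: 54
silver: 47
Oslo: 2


Looking up key 'Swift'
Value: 54

54


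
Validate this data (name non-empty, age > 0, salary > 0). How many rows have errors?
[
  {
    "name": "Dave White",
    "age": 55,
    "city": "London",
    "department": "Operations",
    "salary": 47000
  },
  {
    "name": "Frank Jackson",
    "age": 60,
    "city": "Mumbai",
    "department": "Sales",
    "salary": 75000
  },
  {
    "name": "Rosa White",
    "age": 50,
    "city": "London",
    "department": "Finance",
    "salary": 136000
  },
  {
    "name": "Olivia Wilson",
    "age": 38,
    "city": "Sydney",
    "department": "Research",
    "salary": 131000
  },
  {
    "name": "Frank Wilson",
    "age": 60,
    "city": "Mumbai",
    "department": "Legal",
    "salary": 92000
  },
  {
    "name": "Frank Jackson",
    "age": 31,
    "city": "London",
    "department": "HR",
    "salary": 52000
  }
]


Validating 6 records:
Rules: name non-empty, age > 0, salary > 0

  Row 1 (Dave White): OK
  Row 2 (Frank Jackson): OK
  Row 3 (Rosa White): OK
  Row 4 (Olivia Wilson): OK
  Row 5 (Frank Wilson): OK
  Row 6 (Frank Jackson): OK

Total errors: 0

0 errors


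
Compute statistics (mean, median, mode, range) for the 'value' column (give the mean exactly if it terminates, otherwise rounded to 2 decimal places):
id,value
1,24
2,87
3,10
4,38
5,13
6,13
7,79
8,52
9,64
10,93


Data: [24, 87, 10, 38, 13, 13, 79, 52, 64, 93]
Count: 10
Sum: 473
Mean: 473/10 = 47.3
Sorted: [10, 13, 13, 24, 38, 52, 64, 79, 87, 93]
Median: 45.0
Mode: 13 (2 times)
Range: 93 - 10 = 83
Min: 10, Max: 93

mean=47.3, median=45.0, mode=13, range=83


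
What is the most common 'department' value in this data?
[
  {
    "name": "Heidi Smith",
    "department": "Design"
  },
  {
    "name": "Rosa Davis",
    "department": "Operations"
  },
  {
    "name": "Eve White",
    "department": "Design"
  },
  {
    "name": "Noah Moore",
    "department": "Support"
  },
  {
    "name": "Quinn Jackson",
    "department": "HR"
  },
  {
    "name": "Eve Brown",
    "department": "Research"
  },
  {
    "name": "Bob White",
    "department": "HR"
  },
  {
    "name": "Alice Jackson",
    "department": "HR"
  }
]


Counting 'department' values across 8 records:

  HR: 3 ###
  Design: 2 ##
  Operations: 1 #
  Support: 1 #
  Research: 1 #

Most common: HR (3 times)

HR (3 times)


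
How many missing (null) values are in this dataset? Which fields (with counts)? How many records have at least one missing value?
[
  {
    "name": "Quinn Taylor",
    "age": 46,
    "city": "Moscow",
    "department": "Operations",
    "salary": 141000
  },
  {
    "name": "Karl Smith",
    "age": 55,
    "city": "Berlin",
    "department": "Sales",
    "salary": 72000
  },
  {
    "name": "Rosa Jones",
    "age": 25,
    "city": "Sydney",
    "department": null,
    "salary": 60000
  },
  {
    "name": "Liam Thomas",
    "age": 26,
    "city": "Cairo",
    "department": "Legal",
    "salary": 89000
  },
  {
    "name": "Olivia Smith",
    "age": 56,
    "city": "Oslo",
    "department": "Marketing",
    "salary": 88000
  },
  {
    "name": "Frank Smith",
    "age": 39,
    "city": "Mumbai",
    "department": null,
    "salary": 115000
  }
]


Checking for missing (null) values in 6 records:

  Quinn Taylor: complete
  Karl Smith: complete
  Rosa Jones: department
  Liam Thomas: complete
  Olivia Smith: complete
  Frank Smith: department

Per field:
  name: 0 missing
  age: 0 missing
  city: 0 missing
  department: 2 missing
  salary: 0 missing

Total missing values: 2
Records with any missing: 2

2 missing values (department: 2); 2 incomplete records


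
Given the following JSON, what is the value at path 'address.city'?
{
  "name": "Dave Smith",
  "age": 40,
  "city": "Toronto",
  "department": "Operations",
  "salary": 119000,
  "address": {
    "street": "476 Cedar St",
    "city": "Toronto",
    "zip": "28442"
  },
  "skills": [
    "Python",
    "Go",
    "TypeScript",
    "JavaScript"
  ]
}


Query: address.city
Path: address -> city
Value: Toronto

Toronto


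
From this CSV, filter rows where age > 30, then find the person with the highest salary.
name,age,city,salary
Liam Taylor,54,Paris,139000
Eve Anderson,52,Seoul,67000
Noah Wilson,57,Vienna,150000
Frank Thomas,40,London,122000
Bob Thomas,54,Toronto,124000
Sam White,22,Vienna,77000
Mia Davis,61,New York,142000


Filter: age > 30
Sort by: salary (descending)

Filtered records (6):
  Noah Wilson, age 57, salary $150000
  Mia Davis, age 61, salary $142000
  Liam Taylor, age 54, salary $139000
  Bob Thomas, age 54, salary $124000
  Frank Thomas, age 40, salary $122000
  Eve Anderson, age 52, salary $67000

Highest salary: Noah Wilson ($150000)

Noah Wilson


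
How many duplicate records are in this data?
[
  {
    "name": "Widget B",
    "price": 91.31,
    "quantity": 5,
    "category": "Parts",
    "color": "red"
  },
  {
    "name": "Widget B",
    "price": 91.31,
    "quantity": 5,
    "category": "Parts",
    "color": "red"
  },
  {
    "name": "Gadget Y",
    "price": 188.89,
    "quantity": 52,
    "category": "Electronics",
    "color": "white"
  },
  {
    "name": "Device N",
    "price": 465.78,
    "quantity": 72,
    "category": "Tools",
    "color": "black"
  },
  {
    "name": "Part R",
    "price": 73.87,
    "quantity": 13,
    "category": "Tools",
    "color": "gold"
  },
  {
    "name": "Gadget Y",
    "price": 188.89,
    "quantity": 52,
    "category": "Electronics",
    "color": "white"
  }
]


Checking 6 records for duplicates:

  Row 1: Widget B ($91.31, qty 5)
  Row 2: Widget B ($91.31, qty 5) <-- DUPLICATE
  Row 3: Gadget Y ($188.89, qty 52)
  Row 4: Device N ($465.78, qty 72)
  Row 5: Part R ($73.87, qty 13)
  Row 6: Gadget Y ($188.89, qty 52) <-- DUPLICATE

Duplicates found: 2
Unique records: 4

2 duplicates, 4 unique


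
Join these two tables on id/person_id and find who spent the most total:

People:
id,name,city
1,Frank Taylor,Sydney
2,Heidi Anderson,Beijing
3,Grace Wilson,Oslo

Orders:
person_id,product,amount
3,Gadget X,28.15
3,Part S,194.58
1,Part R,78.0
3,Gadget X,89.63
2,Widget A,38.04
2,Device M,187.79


Join on: people.id = orders.person_id

Joined rows:
  Grace Wilson (Oslo) bought Gadget X for $28.15
  Grace Wilson (Oslo) bought Part S for $194.58
  Frank Taylor (Sydney) bought Part R for $78.0
  Grace Wilson (Oslo) bought Gadget X for $89.63
  Heidi Anderson (Beijing) bought Widget A for $38.04
  Heidi Anderson (Beijing) bought Device M for $187.79

Total per person:
  Grace Wilson: $312.36
  Heidi Anderson: $225.83
  Frank Taylor: $78.00

Top spender: Grace Wilson ($312.36)

Grace Wilson ($312.36)


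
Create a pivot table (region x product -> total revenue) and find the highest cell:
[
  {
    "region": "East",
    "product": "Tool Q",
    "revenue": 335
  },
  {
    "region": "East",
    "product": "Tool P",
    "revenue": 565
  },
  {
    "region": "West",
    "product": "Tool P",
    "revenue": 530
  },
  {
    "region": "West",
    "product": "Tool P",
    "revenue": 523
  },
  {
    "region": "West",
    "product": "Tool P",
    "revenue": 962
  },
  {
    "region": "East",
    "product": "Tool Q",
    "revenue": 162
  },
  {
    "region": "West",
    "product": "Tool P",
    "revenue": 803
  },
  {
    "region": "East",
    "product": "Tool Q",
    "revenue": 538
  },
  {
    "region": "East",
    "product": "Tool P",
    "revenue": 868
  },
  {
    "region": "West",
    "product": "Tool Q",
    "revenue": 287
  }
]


Pivot: region (rows) x product (columns) -> total revenue

     Tool P        Tool Q      
East          1433          1035  
West          2818           287  

Highest: West / Tool P = $2818

West / Tool P = $2818


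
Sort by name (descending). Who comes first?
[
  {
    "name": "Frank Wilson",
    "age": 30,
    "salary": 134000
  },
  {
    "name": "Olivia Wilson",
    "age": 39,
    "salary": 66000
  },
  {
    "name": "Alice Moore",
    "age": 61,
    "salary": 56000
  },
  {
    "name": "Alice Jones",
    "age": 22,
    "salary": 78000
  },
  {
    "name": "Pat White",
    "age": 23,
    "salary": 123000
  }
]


Sort by: name (descending)

Sorted order:
  1. Pat White (name = Pat White)
  2. Olivia Wilson (name = Olivia Wilson)
  3. Frank Wilson (name = Frank Wilson)
  4. Alice Moore (name = Alice Moore)
  5. Alice Jones (name = Alice Jones)

First: Pat White

Pat White


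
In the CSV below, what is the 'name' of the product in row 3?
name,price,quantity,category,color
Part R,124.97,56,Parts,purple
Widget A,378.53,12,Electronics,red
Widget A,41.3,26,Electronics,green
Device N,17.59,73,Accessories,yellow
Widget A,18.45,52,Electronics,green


Query: Row 3 ('Widget A'), column 'name'
Value: Widget A

Widget A


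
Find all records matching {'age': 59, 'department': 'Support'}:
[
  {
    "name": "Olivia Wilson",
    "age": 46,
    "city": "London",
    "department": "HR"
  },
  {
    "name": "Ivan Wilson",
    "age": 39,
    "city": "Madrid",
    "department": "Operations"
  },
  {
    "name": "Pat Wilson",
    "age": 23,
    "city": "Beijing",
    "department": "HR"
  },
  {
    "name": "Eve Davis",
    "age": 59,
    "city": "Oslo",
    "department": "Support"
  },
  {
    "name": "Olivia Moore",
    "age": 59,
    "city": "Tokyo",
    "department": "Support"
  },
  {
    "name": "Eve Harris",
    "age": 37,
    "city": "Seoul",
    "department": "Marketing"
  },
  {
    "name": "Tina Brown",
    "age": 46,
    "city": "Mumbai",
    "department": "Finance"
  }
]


Search criteria: {'age': 59, 'department': 'Support'}

Checking 7 records:
  Olivia Wilson: {age: 46, department: HR}
  Ivan Wilson: {age: 39, department: Operations}
  Pat Wilson: {age: 23, department: HR}
  Eve Davis: {age: 59, department: Support} <-- MATCH
  Olivia Moore: {age: 59, department: Support} <-- MATCH
  Eve Harris: {age: 37, department: Marketing}
  Tina Brown: {age: 46, department: Finance}

Matches: ["Eve Davis", "Olivia Moore"]

["Eve Davis", "Olivia Moore"]


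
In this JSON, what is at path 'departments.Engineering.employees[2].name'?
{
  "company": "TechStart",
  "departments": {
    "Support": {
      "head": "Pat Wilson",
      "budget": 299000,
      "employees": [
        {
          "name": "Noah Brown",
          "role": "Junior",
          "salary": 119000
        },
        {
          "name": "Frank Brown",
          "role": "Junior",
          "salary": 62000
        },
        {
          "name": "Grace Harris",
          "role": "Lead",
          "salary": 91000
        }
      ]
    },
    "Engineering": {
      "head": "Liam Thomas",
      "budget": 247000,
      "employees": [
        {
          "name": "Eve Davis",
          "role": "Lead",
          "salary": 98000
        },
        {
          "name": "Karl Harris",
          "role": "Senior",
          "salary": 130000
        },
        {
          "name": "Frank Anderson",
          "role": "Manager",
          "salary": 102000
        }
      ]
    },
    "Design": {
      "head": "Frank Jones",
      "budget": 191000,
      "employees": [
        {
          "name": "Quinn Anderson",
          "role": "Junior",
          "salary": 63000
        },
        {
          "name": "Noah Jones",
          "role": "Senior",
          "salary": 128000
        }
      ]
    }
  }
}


Path: departments.Engineering.employees[2].name

Navigate:
  -> departments
  -> Engineering
  -> employees[2].name = 'Frank Anderson'

Frank Anderson


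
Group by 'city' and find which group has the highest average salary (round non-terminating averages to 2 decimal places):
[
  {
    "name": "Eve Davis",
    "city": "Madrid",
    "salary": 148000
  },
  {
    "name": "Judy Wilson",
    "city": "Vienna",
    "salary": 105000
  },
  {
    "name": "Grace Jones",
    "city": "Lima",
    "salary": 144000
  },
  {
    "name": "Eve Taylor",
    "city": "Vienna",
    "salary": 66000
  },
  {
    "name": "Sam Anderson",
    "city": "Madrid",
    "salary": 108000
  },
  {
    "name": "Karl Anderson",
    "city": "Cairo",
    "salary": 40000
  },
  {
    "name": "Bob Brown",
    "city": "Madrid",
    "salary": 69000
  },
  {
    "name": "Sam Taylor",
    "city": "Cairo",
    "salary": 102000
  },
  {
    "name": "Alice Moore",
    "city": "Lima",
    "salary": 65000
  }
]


Group by: city

Groups:
  Cairo: 2 people, avg salary = 142000/2 = $71000
  Lima: 2 people, avg salary = 209000/2 = $104500
  Madrid: 3 people, avg salary = 325000/3 ≈ $108333.33
  Vienna: 2 people, avg salary = 171000/2 = $85500

Highest average salary: Madrid (≈$108333.33)

Madrid (≈$108333.33)


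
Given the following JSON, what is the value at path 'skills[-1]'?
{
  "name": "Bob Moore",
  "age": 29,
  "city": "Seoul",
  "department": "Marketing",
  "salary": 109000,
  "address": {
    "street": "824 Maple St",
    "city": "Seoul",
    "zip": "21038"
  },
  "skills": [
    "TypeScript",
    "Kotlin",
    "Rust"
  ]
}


Query: skills[-1]
Path: skills -> last element
Value: Rust

Rust


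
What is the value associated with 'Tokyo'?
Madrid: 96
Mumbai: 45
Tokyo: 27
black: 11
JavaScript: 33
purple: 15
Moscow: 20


Looking up key 'Tokyo'
Value: 27

27


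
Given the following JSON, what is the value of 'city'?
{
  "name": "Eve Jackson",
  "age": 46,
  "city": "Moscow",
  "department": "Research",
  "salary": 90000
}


Looking up field 'city'
Value: Moscow

Moscow


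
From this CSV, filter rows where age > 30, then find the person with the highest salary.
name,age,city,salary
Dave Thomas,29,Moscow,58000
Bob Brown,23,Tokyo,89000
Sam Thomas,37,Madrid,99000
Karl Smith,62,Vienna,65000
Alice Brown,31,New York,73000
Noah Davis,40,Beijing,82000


Filter: age > 30
Sort by: salary (descending)

Filtered records (4):
  Sam Thomas, age 37, salary $99000
  Noah Davis, age 40, salary $82000
  Alice Brown, age 31, salary $73000
  Karl Smith, age 62, salary $65000

Highest salary: Sam Thomas ($99000)

Sam Thomas


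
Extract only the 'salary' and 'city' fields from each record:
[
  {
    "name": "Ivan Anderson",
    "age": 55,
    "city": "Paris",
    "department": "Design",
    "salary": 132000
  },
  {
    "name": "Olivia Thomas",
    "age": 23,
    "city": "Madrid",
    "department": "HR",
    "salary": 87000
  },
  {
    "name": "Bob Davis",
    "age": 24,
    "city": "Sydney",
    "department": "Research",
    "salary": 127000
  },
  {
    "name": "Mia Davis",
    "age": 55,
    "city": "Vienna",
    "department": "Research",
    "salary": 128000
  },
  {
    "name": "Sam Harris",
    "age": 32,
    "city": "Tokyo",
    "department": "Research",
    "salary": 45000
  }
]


Original: 5 records with fields: name, age, city, department, salary
Keep: ['salary', 'city']
Drop: ['name', 'age', 'department']
Result: 5 records, 2 fields each

[
  {
    "salary": 132000,
    "city": "Paris"
  },
  {
    "salary": 87000,
    "city": "Madrid"
  },
  {
    "salary": 127000,
    "city": "Sydney"
  },
  {
    "salary": 128000,
    "city": "Vienna"
  },
  {
    "salary": 45000,
    "city": "Tokyo"
  }
]


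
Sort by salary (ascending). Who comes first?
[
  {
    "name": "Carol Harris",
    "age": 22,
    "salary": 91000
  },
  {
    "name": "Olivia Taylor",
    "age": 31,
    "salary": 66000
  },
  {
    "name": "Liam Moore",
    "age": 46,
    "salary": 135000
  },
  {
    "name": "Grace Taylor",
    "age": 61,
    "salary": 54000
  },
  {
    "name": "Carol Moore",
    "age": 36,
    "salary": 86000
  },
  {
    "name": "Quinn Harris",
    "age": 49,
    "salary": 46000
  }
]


Sort by: salary (ascending)

Sorted order:
  1. Quinn Harris (salary = 46000)
  2. Grace Taylor (salary = 54000)
  3. Olivia Taylor (salary = 66000)
  4. Carol Moore (salary = 86000)
  5. Carol Harris (salary = 91000)
  6. Liam Moore (salary = 135000)

First: Quinn Harris

Quinn Harris


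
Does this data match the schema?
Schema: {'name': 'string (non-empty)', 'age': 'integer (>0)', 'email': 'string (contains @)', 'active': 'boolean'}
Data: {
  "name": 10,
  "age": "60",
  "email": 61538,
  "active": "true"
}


Validating each field against schema:
  name: FAIL (10 is not a string)
  age: FAIL ("60" is not an integer)
  email: FAIL (61538 is not a string)
  active: FAIL ("true" is not a boolean)

Result: INVALID (4 errors: name, age, email, active)

INVALID (4 errors: name, age, email, active)


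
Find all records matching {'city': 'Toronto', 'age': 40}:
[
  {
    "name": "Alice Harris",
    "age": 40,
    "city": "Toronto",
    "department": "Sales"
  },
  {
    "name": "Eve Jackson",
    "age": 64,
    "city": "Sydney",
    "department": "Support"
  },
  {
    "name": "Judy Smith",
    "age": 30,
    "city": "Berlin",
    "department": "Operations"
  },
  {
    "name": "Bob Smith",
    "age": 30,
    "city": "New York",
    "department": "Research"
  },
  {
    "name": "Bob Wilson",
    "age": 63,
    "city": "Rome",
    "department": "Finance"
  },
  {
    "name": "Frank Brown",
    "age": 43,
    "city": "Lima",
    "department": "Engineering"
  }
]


Search criteria: {'city': 'Toronto', 'age': 40}

Checking 6 records:
  Alice Harris: {city: Toronto, age: 40} <-- MATCH
  Eve Jackson: {city: Sydney, age: 64}
  Judy Smith: {city: Berlin, age: 30}
  Bob Smith: {city: New York, age: 30}
  Bob Wilson: {city: Rome, age: 63}
  Frank Brown: {city: Lima, age: 43}

Matches: ["Alice Harris"]

["Alice Harris"]


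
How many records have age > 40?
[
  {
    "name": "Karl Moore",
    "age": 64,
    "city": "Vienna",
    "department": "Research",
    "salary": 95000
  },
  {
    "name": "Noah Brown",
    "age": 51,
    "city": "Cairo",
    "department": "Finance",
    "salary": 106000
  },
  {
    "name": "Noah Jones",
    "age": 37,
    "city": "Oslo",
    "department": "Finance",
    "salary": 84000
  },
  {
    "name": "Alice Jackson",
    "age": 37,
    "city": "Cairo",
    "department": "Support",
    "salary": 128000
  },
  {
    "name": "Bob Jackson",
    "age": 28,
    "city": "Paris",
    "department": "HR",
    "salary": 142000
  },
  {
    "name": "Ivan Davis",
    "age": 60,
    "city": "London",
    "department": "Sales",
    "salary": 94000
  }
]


Data: 6 records
Condition: age > 40

Checking each record:
  Karl Moore: 64 MATCH
  Noah Brown: 51 MATCH
  Noah Jones: 37
  Alice Jackson: 37
  Bob Jackson: 28
  Ivan Davis: 60 MATCH

Count: 3

3


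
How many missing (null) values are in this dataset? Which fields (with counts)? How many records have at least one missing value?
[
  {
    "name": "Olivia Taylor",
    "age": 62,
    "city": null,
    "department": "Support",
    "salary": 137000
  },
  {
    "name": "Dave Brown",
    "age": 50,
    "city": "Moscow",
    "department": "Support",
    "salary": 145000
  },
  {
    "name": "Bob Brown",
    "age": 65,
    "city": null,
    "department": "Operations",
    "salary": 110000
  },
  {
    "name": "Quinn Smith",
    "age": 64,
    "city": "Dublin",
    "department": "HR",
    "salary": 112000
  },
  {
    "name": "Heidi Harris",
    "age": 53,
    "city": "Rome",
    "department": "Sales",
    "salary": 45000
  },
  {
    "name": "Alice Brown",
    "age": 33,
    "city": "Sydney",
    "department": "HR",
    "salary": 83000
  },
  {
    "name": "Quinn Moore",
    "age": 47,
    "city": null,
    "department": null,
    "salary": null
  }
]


Checking for missing (null) values in 7 records:

  Olivia Taylor: city
  Dave Brown: complete
  Bob Brown: city
  Quinn Smith: complete
  Heidi Harris: complete
  Alice Brown: complete
  Quinn Moore: city, department, salary

Per field:
  name: 0 missing
  age: 0 missing
  city: 3 missing
  department: 1 missing
  salary: 1 missing

Total missing values: 5
Records with any missing: 3

5 missing values (city: 3, department: 1, salary: 1); 3 incomplete records


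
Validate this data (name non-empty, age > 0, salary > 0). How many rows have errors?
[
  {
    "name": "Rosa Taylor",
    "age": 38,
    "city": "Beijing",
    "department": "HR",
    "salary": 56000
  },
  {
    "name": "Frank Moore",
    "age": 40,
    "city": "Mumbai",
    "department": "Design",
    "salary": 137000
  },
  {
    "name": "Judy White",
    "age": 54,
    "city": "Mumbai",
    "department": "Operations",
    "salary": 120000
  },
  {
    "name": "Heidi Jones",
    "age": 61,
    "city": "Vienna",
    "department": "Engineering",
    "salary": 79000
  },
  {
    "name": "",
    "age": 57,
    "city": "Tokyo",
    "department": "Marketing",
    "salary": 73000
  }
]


Validating 5 records:
Rules: name non-empty, age > 0, salary > 0

  Row 1 (Rosa Taylor): OK
  Row 2 (Frank Moore): OK
  Row 3 (Judy White): OK
  Row 4 (Heidi Jones): OK
  Row 5 (???): empty name

Total errors: 1

1 errors
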